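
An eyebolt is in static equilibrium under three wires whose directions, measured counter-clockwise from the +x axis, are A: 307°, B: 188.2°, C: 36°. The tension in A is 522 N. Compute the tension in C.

Resolve: ΣF_x = 522 cos 307° + T_B cos 188.2° + T_C cos 36° = 0.
        ΣF_y = 522 sin 307° + T_B sin 188.2° + T_C sin 36° = 0.
The known terms sum to (314.1, -416.9) N, so -0.9898 T_B + 0.8090 T_C = -314.1 and -0.1426 T_B + 0.5878 T_C = 416.9.
Solving simultaneously: T_B = 1119 N, T_C = 980.8 N.

T_C ≈ 981 N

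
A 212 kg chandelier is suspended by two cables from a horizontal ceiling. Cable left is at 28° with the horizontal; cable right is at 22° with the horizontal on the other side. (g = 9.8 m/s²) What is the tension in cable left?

Weight W = 212 × 9.8 = 2078 N acts straight down.
Horizontal: T_left cos 28° = T_right cos 22°  →  T_right = 0.9523 T_left.
Vertical: T_left sin 28° + T_right sin 22° = 2078.
Substituting the horizontal relation into the vertical equation gives 0.8262 T_left = 2078, so T_left = 2515 N.

T_left ≈ 2510 N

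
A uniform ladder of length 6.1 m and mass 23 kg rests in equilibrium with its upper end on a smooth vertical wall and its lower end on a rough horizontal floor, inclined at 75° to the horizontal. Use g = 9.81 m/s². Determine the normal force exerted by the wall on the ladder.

N_wall ≈ 30.2 N

Torques about the foot: N_wall · 6.1 sin 75° = 23×9.81×3.05 cos 75° → N_wall = 30.229 N.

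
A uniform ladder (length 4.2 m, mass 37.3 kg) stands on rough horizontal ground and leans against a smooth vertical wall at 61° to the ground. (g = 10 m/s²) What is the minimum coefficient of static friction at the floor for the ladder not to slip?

μ_min ≈ 0.277

ΣF_y = 0: N_floor = 37.3×10 = 373 N.
Torques about the foot: N_wall · 4.2 sin 61° = 37.3×10×2.1 cos 61° → N_wall = 103.38 N.
ΣF_x = 0: f_floor = N_wall = 103.38 N.
μ_min = f_floor / N_floor = 103.38 / 373 = 0.2772.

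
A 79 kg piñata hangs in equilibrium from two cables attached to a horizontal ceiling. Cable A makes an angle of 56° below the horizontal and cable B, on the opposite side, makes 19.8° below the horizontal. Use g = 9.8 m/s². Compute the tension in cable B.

Weight W = 79 × 9.8 = 774.2 N acts straight down.
Horizontal: T_A cos 56° = T_B cos 19.8°  →  T_A = 1.683 T_B.
Vertical: T_A sin 56° + T_B sin 19.8° = 774.2.
Substituting the horizontal relation into the vertical equation gives 1.734 T_B = 774.2, so T_B = 446.6 N.

T_B ≈ 447 N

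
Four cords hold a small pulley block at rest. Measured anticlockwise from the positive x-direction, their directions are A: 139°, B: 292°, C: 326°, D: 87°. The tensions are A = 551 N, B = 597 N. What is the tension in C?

Resolve: ΣF_x = 551 cos 139° + 597 cos 292° + T_C cos 326° + T_D cos 87° = 0.
        ΣF_y = 551 sin 139° + 597 sin 292° + T_C sin 326° + T_D sin 87° = 0.
The known terms sum to (-192.2, -192) N, so 0.8290 T_C + 0.0523 T_D = 192.2 and -0.5592 T_C + 0.9986 T_D = 192.
Solving simultaneously: T_C = 212.2 N, T_D = 311.1 N.

T_C ≈ 212 N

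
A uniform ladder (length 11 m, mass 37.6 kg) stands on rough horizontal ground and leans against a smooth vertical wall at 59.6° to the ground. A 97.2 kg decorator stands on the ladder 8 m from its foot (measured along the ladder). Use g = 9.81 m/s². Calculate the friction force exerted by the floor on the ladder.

Torques about the foot: N_wall · 11 sin 59.6° = 37.6×9.81×5.5 cos 59.6° + 97.2×9.81×8 cos 59.6° → N_wall = 515.06 N.
ΣF_x = 0: f_floor = N_wall = 515.06 N.

f ≈ 515 N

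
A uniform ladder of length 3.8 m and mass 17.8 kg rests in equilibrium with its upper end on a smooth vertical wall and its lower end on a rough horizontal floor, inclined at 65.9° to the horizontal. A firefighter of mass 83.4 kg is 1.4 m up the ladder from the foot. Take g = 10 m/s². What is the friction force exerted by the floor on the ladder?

Torques about the foot: N_wall · 3.8 sin 65.9° = 17.8×10×1.9 cos 65.9° + 83.4×10×1.4 cos 65.9° → N_wall = 177.26 N.
ΣF_x = 0: f_floor = N_wall = 177.26 N.

f ≈ 177 N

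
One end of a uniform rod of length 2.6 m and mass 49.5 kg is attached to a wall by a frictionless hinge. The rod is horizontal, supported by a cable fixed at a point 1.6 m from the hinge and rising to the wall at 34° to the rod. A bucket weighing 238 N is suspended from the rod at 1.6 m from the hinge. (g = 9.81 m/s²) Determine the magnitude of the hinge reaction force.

|H| ≈ 942 N

Take torques about the hinge: T sin 34° · 1.6 = 49.5×9.81×1.3 + 238×1.6 = 1012.1 N·m.
So T = 1012.1 / (0.5592 × 1.6) = 1131.2 N.
ΣF_x = 0: H_x = T cos 34° = 937.79 N.
ΣF_y = 0: H_y = (49.5×9.81 + 238) − T sin 34° = 723.6 − 632.55 = 91.049 N.
|H| = √(H_x² + H_y²) = √((937.79)² + (91.049)²) = 942.2 N.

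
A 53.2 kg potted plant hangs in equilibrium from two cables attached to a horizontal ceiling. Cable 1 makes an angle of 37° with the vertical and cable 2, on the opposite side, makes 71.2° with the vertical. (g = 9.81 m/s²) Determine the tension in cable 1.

Angles from the horizontal: cable 1 is 90° − 37° = 53°, cable 2 is 90° − 71.2° = 18.8°.
Weight W = 53.2 × 9.81 = 521.9 N acts straight down.
Horizontal: T_1 cos 53° = T_2 cos 18.8°  →  T_2 = 0.6357 T_1.
Vertical: T_1 sin 53° + T_2 sin 18.8° = 521.9.
Substituting the horizontal relation into the vertical equation gives 1.004 T_1 = 521.9, so T_1 = 520.1 N.

T_1 ≈ 520 N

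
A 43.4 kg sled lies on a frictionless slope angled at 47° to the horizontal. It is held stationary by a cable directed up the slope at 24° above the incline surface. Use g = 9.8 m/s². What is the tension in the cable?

T ≈ 340 N

Take axes along and perpendicular to the incline. Weight components: W sin 47° = 311.1 N down-slope, W cos 47° = 290.1 N into the surface.
Along incline: T cos 24° = W sin 47° → T = 340.5 N.
Perpendicular: N = W cos 47° − T sin 24° = 151.6 N.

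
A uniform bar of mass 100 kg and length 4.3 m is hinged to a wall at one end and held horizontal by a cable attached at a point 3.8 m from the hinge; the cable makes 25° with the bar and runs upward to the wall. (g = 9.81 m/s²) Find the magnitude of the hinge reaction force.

|H| ≈ 1260 N

Take torques about the hinge: T sin 25° · 3.8 = 100×9.81×2.15 = 2109.2 N·m.
So T = 2109.2 / (0.4226 × 3.8) = 1313.3 N.
ΣF_x = 0: H_x = T cos 25° = 1190.3 N.
ΣF_y = 0: H_y = (100×9.81) − T sin 25° = 981 − 555.04 = 425.96 N.
|H| = √(H_x² + H_y²) = √((1190.3)² + (425.96)²) = 1264.2 N.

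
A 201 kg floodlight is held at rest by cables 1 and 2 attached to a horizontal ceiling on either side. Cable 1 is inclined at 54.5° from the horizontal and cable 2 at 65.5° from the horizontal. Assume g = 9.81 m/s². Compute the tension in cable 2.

T_2 ≈ 1320 N

Weight W = 201 × 9.81 = 1972 N acts straight down.
Horizontal: T_1 cos 54.5° = T_2 cos 65.5°  →  T_1 = 0.7141 T_2.
Vertical: T_1 sin 54.5° + T_2 sin 65.5° = 1972.
Substituting the horizontal relation into the vertical equation gives 1.491 T_2 = 1972, so T_2 = 1322 N.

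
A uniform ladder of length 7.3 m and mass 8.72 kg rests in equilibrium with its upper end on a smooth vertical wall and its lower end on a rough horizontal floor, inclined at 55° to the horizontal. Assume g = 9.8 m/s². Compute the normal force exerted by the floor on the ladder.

ΣF_y = 0: N_floor = 8.72×9.8 = 85.456 N.

N_floor ≈ 85.5 N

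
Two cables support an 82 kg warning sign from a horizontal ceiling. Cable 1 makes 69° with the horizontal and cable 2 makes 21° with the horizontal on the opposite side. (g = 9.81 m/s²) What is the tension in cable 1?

T_1 ≈ 751 N

Weight W = 82 × 9.81 = 804.4 N acts straight down.
Horizontal: T_1 cos 69° = T_2 cos 21°  →  T_2 = 0.3839 T_1.
Vertical: T_1 sin 69° + T_2 sin 21° = 804.4.
Substituting the horizontal relation into the vertical equation gives 1.071 T_1 = 804.4, so T_1 = 751 N.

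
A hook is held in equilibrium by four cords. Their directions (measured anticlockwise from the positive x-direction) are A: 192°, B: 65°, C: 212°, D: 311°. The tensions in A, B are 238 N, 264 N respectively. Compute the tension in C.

Resolve: ΣF_x = 238 cos 192° + 264 cos 65° + T_C cos 212° + T_D cos 311° = 0.
        ΣF_y = 238 sin 192° + 264 sin 65° + T_C sin 212° + T_D sin 311° = 0.
The known terms sum to (-121.2, 189.8) N, so -0.8480 T_C + 0.6561 T_D = 121.2 and -0.5299 T_C − 0.7547 T_D = -189.8.
Solving simultaneously: T_C = 33.43 N, T_D = 228 N.

T_C ≈ 33.4 N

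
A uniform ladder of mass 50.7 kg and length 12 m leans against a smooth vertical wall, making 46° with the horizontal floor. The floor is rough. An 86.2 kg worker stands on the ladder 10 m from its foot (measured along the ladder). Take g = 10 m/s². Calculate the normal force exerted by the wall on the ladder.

N_wall ≈ 938 N

Torques about the foot: N_wall · 12 sin 46° = 50.7×10×6 cos 46° + 86.2×10×10 cos 46° → N_wall = 938.49 N.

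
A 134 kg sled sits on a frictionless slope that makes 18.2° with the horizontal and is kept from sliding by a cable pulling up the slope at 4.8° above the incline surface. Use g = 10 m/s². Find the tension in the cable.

T ≈ 420 N

Take axes along and perpendicular to the incline. Weight components: W sin 18.2° = 418.5 N down-slope, W cos 18.2° = 1273 N into the surface.
Along incline: T cos 4.8° = W sin 18.2° → T = 420 N.
Perpendicular: N = W cos 18.2° − T sin 4.8° = 1238 N.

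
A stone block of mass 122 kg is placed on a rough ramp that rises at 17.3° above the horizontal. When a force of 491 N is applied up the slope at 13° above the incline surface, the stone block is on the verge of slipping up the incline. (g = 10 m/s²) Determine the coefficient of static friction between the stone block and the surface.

On the verge of sliding up the incline, friction is at its maximum μN and acts down the slope.
Perpendicular to incline: N = W cos 17.3° − P sin 13° = 1165 − 110.5 = 1054 N.
Along incline: P cos 13° − μN = W sin 17.3° → μ = −(W sin 17.3° − P cos 13°) / N = 0.1097.

μ ≈ 0.110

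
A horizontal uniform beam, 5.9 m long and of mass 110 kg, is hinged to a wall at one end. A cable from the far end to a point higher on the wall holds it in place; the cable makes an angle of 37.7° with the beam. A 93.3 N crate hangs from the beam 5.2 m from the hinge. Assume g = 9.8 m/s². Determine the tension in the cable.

T ≈ 1020 N

Take torques about the hinge: T sin 37.7° · 5.9 = 110×9.8×2.95 + 93.3×5.2 = 3665.3 N·m.
So T = 3665.3 / (0.6115 × 5.9) = 1015.9 N.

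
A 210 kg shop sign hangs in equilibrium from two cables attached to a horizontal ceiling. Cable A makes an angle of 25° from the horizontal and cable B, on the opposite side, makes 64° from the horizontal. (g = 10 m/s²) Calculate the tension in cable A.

T_A ≈ 921 N

Weight W = 210 × 10 = 2100 N acts straight down.
Horizontal: T_A cos 25° = T_B cos 64°  →  T_B = 2.067 T_A.
Vertical: T_A sin 25° + T_B sin 64° = 2100.
Substituting the horizontal relation into the vertical equation gives 2.281 T_A = 2100, so T_A = 920.7 N.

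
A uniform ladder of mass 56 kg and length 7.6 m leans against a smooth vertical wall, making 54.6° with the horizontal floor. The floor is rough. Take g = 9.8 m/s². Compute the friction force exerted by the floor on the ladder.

f ≈ 195 N

Torques about the foot: N_wall · 7.6 sin 54.6° = 56×9.8×3.8 cos 54.6° → N_wall = 195.01 N.
ΣF_x = 0: f_floor = N_wall = 195.01 N.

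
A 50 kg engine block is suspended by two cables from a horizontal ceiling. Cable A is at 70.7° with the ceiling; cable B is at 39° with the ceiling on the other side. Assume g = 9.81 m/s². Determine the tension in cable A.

T_A ≈ 405 N

Weight W = 50 × 9.81 = 490.5 N acts straight down.
Horizontal: T_A cos 70.7° = T_B cos 39°  →  T_B = 0.4253 T_A.
Vertical: T_A sin 70.7° + T_B sin 39° = 490.5.
Substituting the horizontal relation into the vertical equation gives 1.211 T_A = 490.5, so T_A = 404.9 N.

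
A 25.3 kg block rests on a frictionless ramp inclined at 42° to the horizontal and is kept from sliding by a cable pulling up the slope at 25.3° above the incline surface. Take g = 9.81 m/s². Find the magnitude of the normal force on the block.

N ≈ 106 N

Take axes along and perpendicular to the incline. Weight components: W sin 42° = 166.1 N down-slope, W cos 42° = 184.4 N into the surface.
Along incline: T cos 25.3° = W sin 42° → T = 183.7 N.
Perpendicular: N = W cos 42° − T sin 25.3° = 105.9 N.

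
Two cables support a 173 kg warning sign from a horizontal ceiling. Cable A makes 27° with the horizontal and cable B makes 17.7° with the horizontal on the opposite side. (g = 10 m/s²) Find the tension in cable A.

Weight W = 173 × 10 = 1730 N acts straight down.
Horizontal: T_A cos 27° = T_B cos 17.7°  →  T_B = 0.9353 T_A.
Vertical: T_A sin 27° + T_B sin 17.7° = 1730.
Substituting the horizontal relation into the vertical equation gives 0.7383 T_A = 1730, so T_A = 2343 N.

T_A ≈ 2340 N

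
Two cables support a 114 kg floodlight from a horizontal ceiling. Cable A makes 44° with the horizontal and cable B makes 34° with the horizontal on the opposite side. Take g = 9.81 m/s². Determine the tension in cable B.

Weight W = 114 × 9.81 = 1118 N acts straight down.
Horizontal: T_A cos 44° = T_B cos 34°  →  T_A = 1.152 T_B.
Vertical: T_A sin 44° + T_B sin 34° = 1118.
Substituting the horizontal relation into the vertical equation gives 1.36 T_B = 1118, so T_B = 822.4 N.

T_B ≈ 822 N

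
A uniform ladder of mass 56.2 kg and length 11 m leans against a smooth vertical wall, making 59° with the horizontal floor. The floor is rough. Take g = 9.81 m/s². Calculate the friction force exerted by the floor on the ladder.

Torques about the foot: N_wall · 11 sin 59° = 56.2×9.81×5.5 cos 59° → N_wall = 165.63 N.
ΣF_x = 0: f_floor = N_wall = 165.63 N.

f ≈ 166 N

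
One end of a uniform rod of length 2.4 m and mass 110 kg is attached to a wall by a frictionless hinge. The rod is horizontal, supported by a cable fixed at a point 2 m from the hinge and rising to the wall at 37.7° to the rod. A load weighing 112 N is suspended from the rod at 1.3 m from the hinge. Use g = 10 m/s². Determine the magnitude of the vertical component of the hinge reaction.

Take torques about the hinge: T sin 37.7° · 2 = 110×10×1.2 + 112×1.3 = 1465.6 N·m.
So T = 1465.6 / (0.6115 × 2) = 1198.3 N.
ΣF_y = 0: H_y = (110×10 + 112) − T sin 37.7° = 1212 − 732.8 = 479.2 N.

|H_y| ≈ 479 N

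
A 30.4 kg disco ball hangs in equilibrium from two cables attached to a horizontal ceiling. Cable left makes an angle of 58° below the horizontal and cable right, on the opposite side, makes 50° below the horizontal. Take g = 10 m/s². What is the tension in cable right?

Weight W = 30.4 × 10 = 304 N acts straight down.
Horizontal: T_left cos 58° = T_right cos 50°  →  T_left = 1.213 T_right.
Vertical: T_left sin 58° + T_right sin 50° = 304.
Substituting the horizontal relation into the vertical equation gives 1.795 T_right = 304, so T_right = 169.4 N.

T_right ≈ 169 N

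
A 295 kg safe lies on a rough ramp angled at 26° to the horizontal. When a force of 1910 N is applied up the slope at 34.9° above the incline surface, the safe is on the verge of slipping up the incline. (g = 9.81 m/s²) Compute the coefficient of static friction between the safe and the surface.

μ ≈ 0.197

On the verge of sliding up the incline, friction is at its maximum μN and acts down the slope.
Perpendicular to incline: N = W cos 26° − P sin 34.9° = 2601 − 1093 = 1508 N.
Along incline: P cos 34.9° − μN = W sin 26° → μ = −(W sin 26° − P cos 34.9°) / N = 0.1975.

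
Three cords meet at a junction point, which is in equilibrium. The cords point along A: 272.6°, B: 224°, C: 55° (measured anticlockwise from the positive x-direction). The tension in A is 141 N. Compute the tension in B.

T_B ≈ 451 N

Resolve: ΣF_x = 141 cos 272.6° + T_B cos 224° + T_C cos 55° = 0.
        ΣF_y = 141 sin 272.6° + T_B sin 224° + T_C sin 55° = 0.
The known terms sum to (6.396, -140.9) N, so -0.7193 T_B + 0.5736 T_C = -6.396 and -0.6947 T_B + 0.8192 T_C = 140.9.
Solving simultaneously: T_B = 450.9 N, T_C = 554.3 N.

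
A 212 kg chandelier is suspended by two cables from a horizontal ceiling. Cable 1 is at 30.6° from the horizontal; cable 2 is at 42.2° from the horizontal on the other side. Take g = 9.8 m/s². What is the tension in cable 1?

Weight W = 212 × 9.8 = 2078 N acts straight down.
Horizontal: T_1 cos 30.6° = T_2 cos 42.2°  →  T_2 = 1.162 T_1.
Vertical: T_1 sin 30.6° + T_2 sin 42.2° = 2078.
Substituting the horizontal relation into the vertical equation gives 1.29 T_1 = 2078, so T_1 = 1611 N.

T_1 ≈ 1610 N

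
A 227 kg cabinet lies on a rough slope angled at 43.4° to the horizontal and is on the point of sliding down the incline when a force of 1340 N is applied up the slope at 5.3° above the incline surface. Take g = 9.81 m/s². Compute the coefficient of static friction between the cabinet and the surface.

On the verge of sliding down the incline, friction is at its maximum μN and acts up the slope.
Perpendicular to incline: N = W cos 43.4° − P sin 5.3° = 1618 − 123.8 = 1494 N.
Along incline: P cos 5.3° + μN = W sin 43.4° → μ = (W sin 43.4° − P cos 5.3°) / N = 0.131.

μ ≈ 0.131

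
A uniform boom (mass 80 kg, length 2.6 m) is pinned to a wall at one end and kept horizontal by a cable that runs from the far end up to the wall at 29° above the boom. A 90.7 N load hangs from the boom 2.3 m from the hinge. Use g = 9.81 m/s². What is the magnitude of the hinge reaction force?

|H| ≈ 943 N

Take torques about the hinge: T sin 29° · 2.6 = 80×9.81×1.3 + 90.7×2.3 = 1228.9 N·m.
So T = 1228.9 / (0.4848 × 2.6) = 974.89 N.
ΣF_x = 0: H_x = T cos 29° = 852.66 N.
ΣF_y = 0: H_y = (80×9.81 + 90.7) − T sin 29° = 875.5 − 472.63 = 402.87 N.
|H| = √(H_x² + H_y²) = √((852.66)² + (402.87)²) = 943.04 N.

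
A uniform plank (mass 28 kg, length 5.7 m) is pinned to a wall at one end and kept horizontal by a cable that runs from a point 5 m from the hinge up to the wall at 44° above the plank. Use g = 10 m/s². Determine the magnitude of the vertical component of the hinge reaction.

Take torques about the hinge: T sin 44° · 5 = 28×10×2.85 = 798 N·m.
So T = 798 / (0.6947 × 5) = 229.75 N.
ΣF_y = 0: H_y = (28×10) − T sin 44° = 280 − 159.6 = 120.4 N.

|H_y| ≈ 120 N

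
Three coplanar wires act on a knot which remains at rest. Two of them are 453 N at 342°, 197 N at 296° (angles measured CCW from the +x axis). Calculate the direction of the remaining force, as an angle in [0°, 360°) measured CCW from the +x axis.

θ ≈ 148°

Sum the known components: ΣF_x = 517.2 N, ΣF_y = -317 N.
For equilibrium the remaining force must supply (−ΣF_x, −ΣF_y) = (-517.2, 317) N.
Magnitude = √((-517.2)² + (317)²) = 606.6 N; direction = atan2(317, -517.2) = 148.5°.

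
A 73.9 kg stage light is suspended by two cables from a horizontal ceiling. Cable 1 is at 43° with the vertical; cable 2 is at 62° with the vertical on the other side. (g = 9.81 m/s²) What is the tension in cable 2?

Angles from the horizontal: cable 1 is 90° − 43° = 47°, cable 2 is 90° − 62° = 28°.
Weight W = 73.9 × 9.81 = 725 N acts straight down.
Horizontal: T_1 cos 47° = T_2 cos 28°  →  T_1 = 1.295 T_2.
Vertical: T_1 sin 47° + T_2 sin 28° = 725.
Substituting the horizontal relation into the vertical equation gives 1.416 T_2 = 725, so T_2 = 511.9 N.

T_2 ≈ 512 N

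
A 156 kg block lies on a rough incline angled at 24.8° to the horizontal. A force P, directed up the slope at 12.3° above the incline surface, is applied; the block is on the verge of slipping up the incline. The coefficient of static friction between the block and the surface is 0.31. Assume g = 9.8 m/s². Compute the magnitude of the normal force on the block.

On the verge of sliding up the incline, friction equals μN and acts down the slope.
Perpendicular: N + P sin 12.3° = W cos 24.8° = 1388 N.
Along incline: P cos 12.3° = W sin 24.8° + μN  with W sin 24.8° = 641.3 N.
Solving the pair for P and N: P = 1027 N, N = 1169 N (and f = μN = 362.4 N).

N ≈ 1170 N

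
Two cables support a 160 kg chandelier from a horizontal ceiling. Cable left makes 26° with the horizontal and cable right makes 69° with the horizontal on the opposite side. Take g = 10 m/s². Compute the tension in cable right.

T_right ≈ 1440 N

Weight W = 160 × 10 = 1600 N acts straight down.
Horizontal: T_left cos 26° = T_right cos 69°  →  T_left = 0.3987 T_right.
Vertical: T_left sin 26° + T_right sin 69° = 1600.
Substituting the horizontal relation into the vertical equation gives 1.108 T_right = 1600, so T_right = 1444 N.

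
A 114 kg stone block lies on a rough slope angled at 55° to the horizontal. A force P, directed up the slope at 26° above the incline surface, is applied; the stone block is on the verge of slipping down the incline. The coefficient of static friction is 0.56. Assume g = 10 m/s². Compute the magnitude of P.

P ≈ 869 N

On the verge of sliding down the incline, friction equals μN and acts up the slope.
Perpendicular: N + P sin 26° = W cos 55° = 653.9 N.
Along incline: P cos 26° + μN = W sin 55° with W sin 55° = 933.8 N.
Solving the pair for P and N: P = 868.9 N, N = 273 N (and f = μN = 152.9 N).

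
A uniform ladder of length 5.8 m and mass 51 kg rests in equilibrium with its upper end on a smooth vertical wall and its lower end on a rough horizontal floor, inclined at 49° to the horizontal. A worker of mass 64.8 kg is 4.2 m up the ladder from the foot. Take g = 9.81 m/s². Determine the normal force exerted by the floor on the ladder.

ΣF_y = 0: N_floor = 51×9.81 + 64.8×9.81 = 1136 N.

N_floor ≈ 1140 N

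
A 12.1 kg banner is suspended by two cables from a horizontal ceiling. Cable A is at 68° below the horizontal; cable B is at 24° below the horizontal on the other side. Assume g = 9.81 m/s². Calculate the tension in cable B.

T_B ≈ 44.5 N

Weight W = 12.1 × 9.81 = 118.7 N acts straight down.
Horizontal: T_A cos 68° = T_B cos 24°  →  T_A = 2.439 T_B.
Vertical: T_A sin 68° + T_B sin 24° = 118.7.
Substituting the horizontal relation into the vertical equation gives 2.668 T_B = 118.7, so T_B = 44.49 N.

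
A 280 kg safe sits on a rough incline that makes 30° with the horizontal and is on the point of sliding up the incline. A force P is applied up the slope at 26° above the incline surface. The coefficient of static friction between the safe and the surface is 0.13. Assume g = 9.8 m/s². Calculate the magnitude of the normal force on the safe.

N ≈ 1610 N

On the verge of sliding up the incline, friction equals μN and acts down the slope.
Perpendicular: N + P sin 26° = W cos 30° = 2376 N.
Along incline: P cos 26° = W sin 30° + μN  with W sin 30° = 1372 N.
Solving the pair for P and N: P = 1759 N, N = 1605 N (and f = μN = 208.7 N).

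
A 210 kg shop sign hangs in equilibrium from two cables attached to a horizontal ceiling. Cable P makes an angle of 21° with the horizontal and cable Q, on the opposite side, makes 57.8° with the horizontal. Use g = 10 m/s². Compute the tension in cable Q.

Weight W = 210 × 10 = 2100 N acts straight down.
Horizontal: T_P cos 21° = T_Q cos 57.8°  →  T_P = 0.5708 T_Q.
Vertical: T_P sin 21° + T_Q sin 57.8° = 2100.
Substituting the horizontal relation into the vertical equation gives 1.051 T_Q = 2100, so T_Q = 1999 N.

T_Q ≈ 2000 N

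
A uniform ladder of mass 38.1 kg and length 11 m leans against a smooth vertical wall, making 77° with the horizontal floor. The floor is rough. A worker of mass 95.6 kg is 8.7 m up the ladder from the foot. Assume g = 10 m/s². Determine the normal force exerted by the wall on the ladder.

Torques about the foot: N_wall · 11 sin 77° = 38.1×10×5.5 cos 77° + 95.6×10×8.7 cos 77° → N_wall = 218.54 N.

N_wall ≈ 219 N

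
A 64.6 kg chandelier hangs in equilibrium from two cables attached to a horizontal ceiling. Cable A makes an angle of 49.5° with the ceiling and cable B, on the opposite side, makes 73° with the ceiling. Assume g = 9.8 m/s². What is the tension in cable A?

Weight W = 64.6 × 9.8 = 633.1 N acts straight down.
Horizontal: T_A cos 49.5° = T_B cos 73°  →  T_B = 2.221 T_A.
Vertical: T_A sin 49.5° + T_B sin 73° = 633.1.
Substituting the horizontal relation into the vertical equation gives 2.885 T_A = 633.1, so T_A = 219.5 N.

T_A ≈ 219 N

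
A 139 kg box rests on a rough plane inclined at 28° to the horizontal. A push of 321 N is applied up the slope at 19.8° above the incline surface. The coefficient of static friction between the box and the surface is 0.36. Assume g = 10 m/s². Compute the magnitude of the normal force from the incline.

N ≈ 1120 N

Axes along / perpendicular to the incline. W sin 28° = 652.6 N down-slope; W cos 28° = 1227 N into the surface.
Perpendicular: N = W cos 28° − P sin 19.8° = 1227 − 108.7 = 1119 N.
Along incline: P cos 19.8° + f = W sin 28° (friction acts up-slope) → f = 652.6 − 302 = 350.5 N.
|f| = 350.5 N ≤ μN = 402.7 N, so the box is indeed static.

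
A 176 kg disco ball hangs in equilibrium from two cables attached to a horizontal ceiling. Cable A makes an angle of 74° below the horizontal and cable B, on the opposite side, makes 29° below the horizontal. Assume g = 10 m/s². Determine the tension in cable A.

T_A ≈ 1580 N

Weight W = 176 × 10 = 1760 N acts straight down.
Horizontal: T_A cos 74° = T_B cos 29°  →  T_B = 0.3152 T_A.
Vertical: T_A sin 74° + T_B sin 29° = 1760.
Substituting the horizontal relation into the vertical equation gives 1.114 T_A = 1760, so T_A = 1580 N.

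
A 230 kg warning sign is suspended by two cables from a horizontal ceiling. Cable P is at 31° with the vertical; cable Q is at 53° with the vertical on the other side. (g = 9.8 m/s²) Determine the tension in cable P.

Angles from the horizontal: cable P is 90° − 31° = 59°, cable Q is 90° − 53° = 37°.
Weight W = 230 × 9.8 = 2254 N acts straight down.
Horizontal: T_P cos 59° = T_Q cos 37°  →  T_Q = 0.6449 T_P.
Vertical: T_P sin 59° + T_Q sin 37° = 2254.
Substituting the horizontal relation into the vertical equation gives 1.245 T_P = 2254, so T_P = 1810 N.

T_P ≈ 1810 N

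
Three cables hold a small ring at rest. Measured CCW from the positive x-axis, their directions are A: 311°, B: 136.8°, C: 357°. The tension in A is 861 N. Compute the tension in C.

T_C ≈ 135 N

Resolve: ΣF_x = 861 cos 311° + T_B cos 136.8° + T_C cos 357° = 0.
        ΣF_y = 861 sin 311° + T_B sin 136.8° + T_C sin 357° = 0.
The known terms sum to (564.9, -649.8) N, so -0.7290 T_B + 0.9986 T_C = -564.9 and 0.6845 T_B − 0.0523 T_C = 649.8.
Solving simultaneously: T_B = 959.6 N, T_C = 134.8 N.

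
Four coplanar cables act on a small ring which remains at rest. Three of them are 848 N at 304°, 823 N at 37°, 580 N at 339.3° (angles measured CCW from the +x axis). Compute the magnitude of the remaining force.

Sum the known components: ΣF_x = 1674 N, ΣF_y = -412.7 N.
For equilibrium the remaining force must supply (−ΣF_x, −ΣF_y) = (-1674, 412.7) N.
Magnitude = √((-1674)² + (412.7)²) = 1724 N; direction = atan2(412.7, -1674) = 166.1°.

F ≈ 1720 N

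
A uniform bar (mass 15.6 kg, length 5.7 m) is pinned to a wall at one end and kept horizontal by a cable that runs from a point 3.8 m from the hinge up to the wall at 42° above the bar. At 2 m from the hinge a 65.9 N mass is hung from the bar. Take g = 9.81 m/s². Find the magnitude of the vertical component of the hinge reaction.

|H_y| ≈ 69.5 N

Take torques about the hinge: T sin 42° · 3.8 = 15.6×9.81×2.85 + 65.9×2 = 567.95 N·m.
So T = 567.95 / (0.6691 × 3.8) = 223.37 N.
ΣF_y = 0: H_y = (15.6×9.81 + 65.9) − T sin 42° = 218.94 − 149.46 = 69.475 N.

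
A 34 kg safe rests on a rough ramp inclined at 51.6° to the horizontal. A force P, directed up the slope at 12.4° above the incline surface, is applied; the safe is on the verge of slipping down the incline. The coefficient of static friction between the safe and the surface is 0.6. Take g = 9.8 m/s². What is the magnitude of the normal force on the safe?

On the verge of sliding down the incline, friction equals μN and acts up the slope.
Perpendicular: N + P sin 12.4° = W cos 51.6° = 207 N.
Along incline: P cos 12.4° + μN = W sin 51.6° with W sin 51.6° = 261.1 N.
Solving the pair for P and N: P = 161.5 N, N = 172.3 N (and f = μN = 103.4 N).

N ≈ 172 N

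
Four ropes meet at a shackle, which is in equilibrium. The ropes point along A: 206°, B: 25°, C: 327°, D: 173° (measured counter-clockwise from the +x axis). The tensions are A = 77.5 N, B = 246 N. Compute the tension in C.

Resolve: ΣF_x = 77.5 cos 206° + 246 cos 25° + T_C cos 327° + T_D cos 173° = 0.
        ΣF_y = 77.5 sin 206° + 246 sin 25° + T_C sin 327° + T_D sin 173° = 0.
The known terms sum to (153.3, 69.99) N, so 0.8387 T_C − 0.9925 T_D = -153.3 and -0.5446 T_C + 0.1219 T_D = -69.99.
Solving simultaneously: T_C = 201.1 N, T_D = 324.4 N.

T_C ≈ 201 N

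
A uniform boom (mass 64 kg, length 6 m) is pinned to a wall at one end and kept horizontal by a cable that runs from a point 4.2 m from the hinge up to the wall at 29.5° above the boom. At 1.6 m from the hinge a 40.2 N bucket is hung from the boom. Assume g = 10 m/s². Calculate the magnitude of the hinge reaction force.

Take torques about the hinge: T sin 29.5° · 4.2 = 64×10×3 + 40.2×1.6 = 1984.3 N·m.
So T = 1984.3 / (0.4924 × 4.2) = 959.45 N.
ΣF_x = 0: H_x = T cos 29.5° = 835.07 N.
ΣF_y = 0: H_y = (64×10 + 40.2) − T sin 29.5° = 680.2 − 472.46 = 207.74 N.
|H| = √(H_x² + H_y²) = √((835.07)² + (207.74)²) = 860.52 N.

|H| ≈ 861 N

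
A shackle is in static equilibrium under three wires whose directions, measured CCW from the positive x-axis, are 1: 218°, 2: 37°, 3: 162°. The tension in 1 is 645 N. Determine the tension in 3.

T_3 ≈ 13.7 N

Resolve: ΣF_x = 645 cos 218° + T_2 cos 37° + T_3 cos 162° = 0.
        ΣF_y = 645 sin 218° + T_2 sin 37° + T_3 sin 162° = 0.
The known terms sum to (-508.3, -397.1) N, so 0.7986 T_2 − 0.9511 T_3 = 508.3 and 0.6018 T_2 + 0.3090 T_3 = 397.1.
Solving simultaneously: T_2 = 652.8 N, T_3 = 13.74 N.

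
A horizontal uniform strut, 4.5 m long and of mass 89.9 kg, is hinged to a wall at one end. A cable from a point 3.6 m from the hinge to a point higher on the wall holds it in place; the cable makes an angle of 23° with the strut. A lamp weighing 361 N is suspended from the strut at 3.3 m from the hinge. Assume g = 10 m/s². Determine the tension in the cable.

T ≈ 2280 N

Take torques about the hinge: T sin 23° · 3.6 = 89.9×10×2.25 + 361×3.3 = 3214.1 N·m.
So T = 3214.1 / (0.3907 × 3.6) = 2284.9 N.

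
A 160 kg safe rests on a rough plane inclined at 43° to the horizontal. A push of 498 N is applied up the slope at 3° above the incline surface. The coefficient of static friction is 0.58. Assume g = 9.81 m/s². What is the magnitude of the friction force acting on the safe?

Axes along / perpendicular to the incline. W sin 43° = 1070 N down-slope; W cos 43° = 1148 N into the surface.
Perpendicular: N = W cos 43° − P sin 3° = 1148 − 26.06 = 1122 N.
Along incline: P cos 3° + f = W sin 43° (friction acts up-slope) → f = 1070 − 497.3 = 573.1 N.
|f| = 573.1 N ≤ μN = 650.7 N, so the safe is indeed static.

f ≈ 573 N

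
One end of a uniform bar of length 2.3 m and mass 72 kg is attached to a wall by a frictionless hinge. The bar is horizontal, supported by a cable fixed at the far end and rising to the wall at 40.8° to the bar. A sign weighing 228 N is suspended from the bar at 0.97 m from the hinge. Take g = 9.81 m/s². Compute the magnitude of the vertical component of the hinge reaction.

Take torques about the hinge: T sin 40.8° · 2.3 = 72×9.81×1.15 + 228×0.97 = 1033.4 N·m.
So T = 1033.4 / (0.6534 × 2.3) = 687.64 N.
ΣF_y = 0: H_y = (72×9.81 + 228) − T sin 40.8° = 934.32 − 449.32 = 485 N.

|H_y| ≈ 485 N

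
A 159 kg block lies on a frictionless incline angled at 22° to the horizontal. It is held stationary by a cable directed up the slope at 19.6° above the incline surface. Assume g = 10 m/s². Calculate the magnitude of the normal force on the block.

N ≈ 1260 N

Take axes along and perpendicular to the incline. Weight components: W sin 22° = 595.6 N down-slope, W cos 22° = 1474 N into the surface.
Along incline: T cos 19.6° = W sin 22° → T = 632.3 N.
Perpendicular: N = W cos 22° − T sin 19.6° = 1262 N.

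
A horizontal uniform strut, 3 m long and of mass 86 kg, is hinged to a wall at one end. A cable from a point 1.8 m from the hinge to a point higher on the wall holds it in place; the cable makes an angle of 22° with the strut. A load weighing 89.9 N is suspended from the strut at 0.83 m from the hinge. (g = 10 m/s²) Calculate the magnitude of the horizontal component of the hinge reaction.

H_x ≈ 1880 N

Take torques about the hinge: T sin 22° · 1.8 = 86×10×1.5 + 89.9×0.83 = 1364.6 N·m.
So T = 1364.6 / (0.3746 × 1.8) = 2023.8 N.
ΣF_x = 0: H_x = T cos 22° = 1876.4 N.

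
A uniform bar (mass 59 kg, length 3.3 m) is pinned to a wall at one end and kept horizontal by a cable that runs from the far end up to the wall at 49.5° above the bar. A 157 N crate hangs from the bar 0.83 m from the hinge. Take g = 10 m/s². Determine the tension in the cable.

Take torques about the hinge: T sin 49.5° · 3.3 = 59×10×1.65 + 157×0.83 = 1103.8 N·m.
So T = 1103.8 / (0.7604 × 3.3) = 439.88 N.

T ≈ 440 N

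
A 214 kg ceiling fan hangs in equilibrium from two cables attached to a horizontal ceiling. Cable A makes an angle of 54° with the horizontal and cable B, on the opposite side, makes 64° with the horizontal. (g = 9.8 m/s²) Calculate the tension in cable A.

T_A ≈ 1040 N

Weight W = 214 × 9.8 = 2097 N acts straight down.
Horizontal: T_A cos 54° = T_B cos 64°  →  T_B = 1.341 T_A.
Vertical: T_A sin 54° + T_B sin 64° = 2097.
Substituting the horizontal relation into the vertical equation gives 2.014 T_A = 2097, so T_A = 1041 N.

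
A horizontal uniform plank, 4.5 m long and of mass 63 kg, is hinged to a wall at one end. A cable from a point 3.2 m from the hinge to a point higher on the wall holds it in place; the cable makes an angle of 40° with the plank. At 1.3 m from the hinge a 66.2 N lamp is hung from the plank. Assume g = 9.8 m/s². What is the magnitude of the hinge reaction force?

Take torques about the hinge: T sin 40° · 3.2 = 63×9.8×2.25 + 66.2×1.3 = 1475.2 N·m.
So T = 1475.2 / (0.6428 × 3.2) = 717.19 N.
ΣF_x = 0: H_x = T cos 40° = 549.4 N.
ΣF_y = 0: H_y = (63×9.8 + 66.2) − T sin 40° = 683.6 − 461 = 222.6 N.
|H| = √(H_x² + H_y²) = √((549.4)² + (222.6)²) = 592.78 N.

|H| ≈ 593 N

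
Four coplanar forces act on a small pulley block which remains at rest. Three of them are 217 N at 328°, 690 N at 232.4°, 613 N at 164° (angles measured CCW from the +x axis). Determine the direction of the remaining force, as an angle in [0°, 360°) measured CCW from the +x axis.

Sum the known components: ΣF_x = -826.2 N, ΣF_y = -492.7 N.
For equilibrium the remaining force must supply (−ΣF_x, −ΣF_y) = (826.2, 492.7) N.
Magnitude = √((826.2)² + (492.7)²) = 962 N; direction = atan2(492.7, 826.2) = 30.8°.

θ ≈ 30.8°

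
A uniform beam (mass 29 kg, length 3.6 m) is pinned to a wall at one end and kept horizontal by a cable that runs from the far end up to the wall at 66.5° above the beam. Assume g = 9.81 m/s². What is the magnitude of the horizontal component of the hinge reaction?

Take torques about the hinge: T sin 66.5° · 3.6 = 29×9.81×1.8 = 512.08 N·m.
So T = 512.08 / (0.9171 × 3.6) = 155.11 N.
ΣF_x = 0: H_x = T cos 66.5° = 61.85 N.

H_x ≈ 61.8 N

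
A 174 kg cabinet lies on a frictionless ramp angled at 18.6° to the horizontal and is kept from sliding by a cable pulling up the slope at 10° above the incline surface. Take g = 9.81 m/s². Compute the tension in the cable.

Take axes along and perpendicular to the incline. Weight components: W sin 18.6° = 544.4 N down-slope, W cos 18.6° = 1618 N into the surface.
Along incline: T cos 10° = W sin 18.6° → T = 552.8 N.
Perpendicular: N = W cos 18.6° − T sin 10° = 1522 N.

T ≈ 553 N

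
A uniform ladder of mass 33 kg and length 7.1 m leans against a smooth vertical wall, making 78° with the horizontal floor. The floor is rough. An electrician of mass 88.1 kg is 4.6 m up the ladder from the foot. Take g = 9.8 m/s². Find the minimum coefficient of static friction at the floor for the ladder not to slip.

μ_min ≈ 0.129

ΣF_y = 0: N_floor = 33×9.8 + 88.1×9.8 = 1186.8 N.
Torques about the foot: N_wall · 7.1 sin 78° = 33×9.8×3.55 cos 78° + 88.1×9.8×4.6 cos 78° → N_wall = 153.27 N.
ΣF_x = 0: f_floor = N_wall = 153.27 N.
μ_min = f_floor / N_floor = 153.27 / 1186.8 = 0.1291.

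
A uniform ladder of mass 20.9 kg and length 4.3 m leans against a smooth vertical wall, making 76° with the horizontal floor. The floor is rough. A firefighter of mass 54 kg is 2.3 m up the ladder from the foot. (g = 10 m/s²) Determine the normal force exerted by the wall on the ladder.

N_wall ≈ 98.1 N

Torques about the foot: N_wall · 4.3 sin 76° = 20.9×10×2.15 cos 76° + 54×10×2.3 cos 76° → N_wall = 98.07 N.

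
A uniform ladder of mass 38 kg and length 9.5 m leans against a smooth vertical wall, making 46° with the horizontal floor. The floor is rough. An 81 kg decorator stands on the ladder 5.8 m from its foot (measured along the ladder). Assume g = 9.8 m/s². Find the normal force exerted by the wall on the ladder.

N_wall ≈ 648 N

Torques about the foot: N_wall · 9.5 sin 46° = 38×9.8×4.75 cos 46° + 81×9.8×5.8 cos 46° → N_wall = 647.82 N.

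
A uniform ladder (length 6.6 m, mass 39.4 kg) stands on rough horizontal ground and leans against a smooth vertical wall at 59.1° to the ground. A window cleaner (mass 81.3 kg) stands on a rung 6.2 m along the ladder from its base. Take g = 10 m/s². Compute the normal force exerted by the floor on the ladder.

N_floor ≈ 1210 N

ΣF_y = 0: N_floor = 39.4×10 + 81.3×10 = 1207 N.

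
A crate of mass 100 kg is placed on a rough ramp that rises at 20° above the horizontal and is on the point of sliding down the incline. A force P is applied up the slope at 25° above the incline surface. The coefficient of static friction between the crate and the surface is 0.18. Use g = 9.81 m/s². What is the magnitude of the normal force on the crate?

On the verge of sliding down the incline, friction equals μN and acts up the slope.
Perpendicular: N + P sin 25° = W cos 20° = 921.8 N.
Along incline: P cos 25° + μN = W sin 20° with W sin 20° = 335.5 N.
Solving the pair for P and N: P = 204.3 N, N = 835.5 N (and f = μN = 150.4 N).

N ≈ 836 N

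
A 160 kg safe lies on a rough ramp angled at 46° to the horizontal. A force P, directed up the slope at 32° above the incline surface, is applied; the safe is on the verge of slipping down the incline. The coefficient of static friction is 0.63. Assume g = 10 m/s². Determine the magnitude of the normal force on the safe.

On the verge of sliding down the incline, friction equals μN and acts up the slope.
Perpendicular: N + P sin 32° = W cos 46° = 1111 N.
Along incline: P cos 32° + μN = W sin 46° with W sin 46° = 1151 N.
Solving the pair for P and N: P = 876.6 N, N = 646.9 N (and f = μN = 407.6 N).

N ≈ 647 N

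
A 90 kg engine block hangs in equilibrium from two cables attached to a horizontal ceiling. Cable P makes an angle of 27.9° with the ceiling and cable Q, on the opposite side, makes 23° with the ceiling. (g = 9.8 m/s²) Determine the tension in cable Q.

Weight W = 90 × 9.8 = 882 N acts straight down.
Horizontal: T_P cos 27.9° = T_Q cos 23°  →  T_P = 1.042 T_Q.
Vertical: T_P sin 27.9° + T_Q sin 23° = 882.
Substituting the horizontal relation into the vertical equation gives 0.8781 T_Q = 882, so T_Q = 1004 N.

T_Q ≈ 1000 N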